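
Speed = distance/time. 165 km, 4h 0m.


41.3 km/h

Distance: 165 km
Time: 4 hours
Speed = 165 / 4 ≈ 41.3 km/h


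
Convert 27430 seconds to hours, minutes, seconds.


Hours: 27430 ÷ 3600 = 7 remainder 2230
Minutes: 2230 ÷ 60 = 37 remainder 10
Seconds: 10

7h 37m 10s


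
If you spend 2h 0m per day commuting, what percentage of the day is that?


8.3%

Time: 120 minutes
Day: 1440 minutes
Percentage = (120/1440) × 100 ≈ 8.3%


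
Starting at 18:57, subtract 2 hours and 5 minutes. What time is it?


16:52

Start: 1137 minutes from midnight
Subtract: 125 minutes
Remaining: 1137 - 125 = 1012
Hours: 16, Minutes: 52


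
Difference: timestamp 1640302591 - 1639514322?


788269 seconds (219.0 hours / 9.12 days)

Difference = 1640302591 - 1639514322 = 788269 seconds
In hours: 788269 / 3600 ≈ 219.0
In days: 788269 / 86400 ≈ 9.12


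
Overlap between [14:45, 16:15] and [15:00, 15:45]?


Meeting A: 885-975 (in minutes from midnight)
Meeting B: 900-945
Overlap start = max(885, 900) = 900
Overlap end = min(975, 945) = 945
Overlap = max(0, 945 - 900) = 45 min

45 minutes


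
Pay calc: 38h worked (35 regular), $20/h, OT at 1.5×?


$790.00

Regular: 35h × $20 = $700.00
Overtime: 38 - 35 = 3h
OT pay: 3h × $20 × 1.5 = $90.00
Total = $700.00 + $90.00 = $790.00


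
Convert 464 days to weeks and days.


Weeks: 464 ÷ 7 = 66 remainder 2

66 weeks 2 days


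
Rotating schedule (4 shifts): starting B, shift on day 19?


Shift D

Shifts: A, B, C, D
Start: B (index 1)
Day 19: (1 + 19 - 1) mod 4
= 19 mod 4
= 3
Index 3 → shift D


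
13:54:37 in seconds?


50077 seconds

Hours: 13 × 3600 = 46800
Minutes: 54 × 60 = 3240
Seconds: 37
Total = 46800 + 3240 + 37 = 50077


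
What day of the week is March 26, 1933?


Zeller's congruence:
q=26, m=3, k=33, j=19
h = (26 + ⌊13×4/5⌋ + 33 + ⌊33/4⌋ + ⌊19/4⌋ - 2×19) mod 7
= (26 + 10 + 33 + 8 + 4 - 38) mod 7
= 43 mod 7 = 1
h=1 → Sunday

Sunday


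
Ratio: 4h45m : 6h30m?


Duration 1: 285 minutes
Duration 2: 390 minutes
Ratio = 285:390
GCD = 15
Simplified = 19:26
As a decimal: 19/26 ≈ 0.73

19:26 (0.73)


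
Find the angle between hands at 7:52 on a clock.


76.0°

Hour hand = 7×30 + 52×0.5 = 236.0°
Minute hand = 52×6 = 312°
Difference = |236.0 - 312| = 76.0°


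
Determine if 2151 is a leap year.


Rules: divisible by 4 AND (not by 100 OR by 400)
2151 ÷ 4 = 537 remainder 3 → not divisible by 4
Not divisible by 4 → not a leap year

No


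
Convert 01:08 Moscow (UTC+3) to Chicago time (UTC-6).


16:08 (previous day)

Time difference = UTC-6 - UTC+3 = -9 hours
New hour = (1 -9) mod 24
= -8 mod 24 = 16
Minutes unchanged → 16:08; -8 < 0 → previous day


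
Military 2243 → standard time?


Hour: 22
22 - 12 = 10 → PM

10:43 PM


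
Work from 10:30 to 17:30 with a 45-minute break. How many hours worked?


Total time = (17×60+30) - (10×60+30)
= 1050 - 630 = 420 min
Minus break: 420 - 45 = 375 min
= 6h 15m

6h 15m (375 minutes)


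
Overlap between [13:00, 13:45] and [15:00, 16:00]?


Meeting A: 780-825 (in minutes from midnight)
Meeting B: 900-960
Overlap start = max(780, 900) = 900
Overlap end = min(825, 960) = 825
Overlap = max(0, 825 - 900) = 0 min

0 minutes


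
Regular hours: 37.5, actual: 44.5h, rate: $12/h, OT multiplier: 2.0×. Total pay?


$618.00

Regular: 37.5h × $12 = $450.00
Overtime: 44.5 - 37.5 = 7.0h
OT pay: 7.0h × $12 × 2.0 = $168.00
Total = $450.00 + $168.00 = $618.00


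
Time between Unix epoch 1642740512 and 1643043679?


303167 seconds (84.2 hours / 3.51 days)

Difference = 1643043679 - 1642740512 = 303167 seconds
In hours: 303167 / 3600 ≈ 84.2
In days: 303167 / 86400 ≈ 3.51


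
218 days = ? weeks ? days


31 weeks 1 days

Weeks: 218 ÷ 7 = 31 remainder 1


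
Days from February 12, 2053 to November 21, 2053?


From February 12, 2053 to November 21, 2053
Rest of February 2053: 28 - 12 = 16
Full months: March 31, April 30, May 31, June 30, July 31, August 31, September 30, October 31
Days into November 2053: 21
Total = 16 + 31 + 30 + 31 + 30 + 31 + 31 + 30 + 31 + 21 = 282 days

282 days


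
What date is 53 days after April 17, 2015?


June 9, 2015

Start: April 17, 2015
Add 53 days
April 17 → May 1: 30 - 17 + 1 = 14 days (53 - 14 = 39 left)
May 1 → June 1: 31 - 1 + 1 = 31 days (39 - 31 = 8 left)
June 1 + 8 = June 9, 2015


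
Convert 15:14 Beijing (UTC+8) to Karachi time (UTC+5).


Time difference = UTC+5 - UTC+8 = -3 hours
New hour = (15 -3) mod 24
= 12 mod 24 = 12
Minutes unchanged → 12:14

12:14


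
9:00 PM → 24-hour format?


21:00

Input: 9:00 PM
PM: 9 + 12 = 21


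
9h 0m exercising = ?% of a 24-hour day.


37.5%

Time: 540 minutes
Day: 1440 minutes
Percentage = (540/1440) × 100 = 37.5%


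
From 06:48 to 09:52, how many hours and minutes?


End time in minutes: 9×60 + 52 = 592
Start time in minutes: 6×60 + 48 = 408
Difference = 592 - 408 = 184 minutes
= 3 hours 4 minutes

3h 4m


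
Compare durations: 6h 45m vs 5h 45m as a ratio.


27:23 (1.17)

Duration 1: 405 minutes
Duration 2: 345 minutes
Ratio = 405:345
GCD = 15
Simplified = 27:23
As a decimal: 27/23 ≈ 1.17


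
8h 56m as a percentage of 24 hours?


Total minutes: 8×60 + 56 = 536
Day = 24×60 = 1440 minutes
Fraction = 536/1440 ≈ 0.3722
As a percentage: 536/1440 × 100 ≈ 37.22%

0.3722 (37.22%)


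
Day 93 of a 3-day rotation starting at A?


Shift C

Shifts: A, B, C
Start: A (index 0)
Day 93: (0 + 93 - 1) mod 3
= 92 mod 3
= 2
Index 2 → shift C


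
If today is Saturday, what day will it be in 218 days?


Start: Saturday (index 5)
(5 + 218) mod 7
= 223 mod 7
= 6
Index 6 → Sunday

Sunday


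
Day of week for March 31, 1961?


Zeller's congruence:
q=31, m=3, k=61, j=19
h = (31 + ⌊13×4/5⌋ + 61 + ⌊61/4⌋ + ⌊19/4⌋ - 2×19) mod 7
= (31 + 10 + 61 + 15 + 4 - 38) mod 7
= 83 mod 7 = 6
h=6 → Friday

Friday


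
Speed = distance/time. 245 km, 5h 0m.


49.0 km/h

Distance: 245 km
Time: 5 hours
Speed = 245 / 5 = 49.0 km/h


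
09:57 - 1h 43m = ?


08:14

Start: 597 minutes from midnight
Subtract: 103 minutes
Remaining: 597 - 103 = 494
Hours: 8, Minutes: 14


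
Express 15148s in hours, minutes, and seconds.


4h 12m 28s

Hours: 15148 ÷ 3600 = 4 remainder 748
Minutes: 748 ÷ 60 = 12 remainder 28
Seconds: 28


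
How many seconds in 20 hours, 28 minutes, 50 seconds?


Hours: 20 × 3600 = 72000
Minutes: 28 × 60 = 1680
Seconds: 50
Total = 72000 + 1680 + 50 = 73730

73730 seconds


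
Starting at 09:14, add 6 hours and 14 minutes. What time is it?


15:28

Start: 554 minutes from midnight
Add: 374 minutes
Total: 928 minutes
Hours: 928 ÷ 60 = 15 remainder 28


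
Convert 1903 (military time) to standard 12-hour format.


Hour: 19
19 - 12 = 7 → PM

7:03 PM


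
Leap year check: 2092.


Rules: divisible by 4 AND (not by 100 OR by 400)
2092 ÷ 4 = 523 exactly → divisible by 4
2092 ÷ 100 = 20 remainder 92 → not divisible by 100
Divisible by 4 but not by 100 → leap year

Yes


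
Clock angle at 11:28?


176.0°

Hour hand = 11×30 + 28×0.5 = 344.0°
Minute hand = 28×6 = 168°
Difference = |344.0 - 168| = 176.0°


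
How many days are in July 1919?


Month: July (month 7)
July has 31 days

31 days


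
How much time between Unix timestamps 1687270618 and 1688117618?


Difference = 1688117618 - 1687270618 = 847000 seconds
In hours: 847000 / 3600 ≈ 235.3
In days: 847000 / 86400 ≈ 9.80

847000 seconds (235.3 hours / 9.80 days)


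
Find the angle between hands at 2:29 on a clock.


99.5°

Hour hand = 2×30 + 29×0.5 = 74.5°
Minute hand = 29×6 = 174°
Difference = |74.5 - 174| = 99.5°


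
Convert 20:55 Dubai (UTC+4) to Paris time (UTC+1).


17:55

Time difference = UTC+1 - UTC+4 = -3 hours
New hour = (20 -3) mod 24
= 17 mod 24 = 17
Minutes unchanged → 17:55


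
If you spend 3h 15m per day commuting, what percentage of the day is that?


Time: 195 minutes
Day: 1440 minutes
Percentage = (195/1440) × 100 ≈ 13.5%

13.5%


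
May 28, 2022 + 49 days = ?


Start: May 28, 2022
Add 49 days
May 28 → June 1: 31 - 28 + 1 = 4 days (49 - 4 = 45 left)
June 1 → July 1: 30 - 1 + 1 = 30 days (45 - 30 = 15 left)
July 1 + 15 = July 16, 2022

July 16, 2022


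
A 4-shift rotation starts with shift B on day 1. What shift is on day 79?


Shift D

Shifts: A, B, C, D
Start: B (index 1)
Day 79: (1 + 79 - 1) mod 4
= 79 mod 4
= 3
Index 3 → shift D


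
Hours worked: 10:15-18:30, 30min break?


7h 45m (465 minutes)

Total time = (18×60+30) - (10×60+15)
= 1110 - 615 = 495 min
Minus break: 495 - 30 = 465 min
= 7h 45m


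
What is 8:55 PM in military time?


Input: 8:55 PM
PM: 8 + 12 = 20

20:55


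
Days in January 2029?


Month: January (month 1)
January has 31 days

31 days


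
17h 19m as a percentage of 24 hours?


Total minutes: 17×60 + 19 = 1039
Day = 24×60 = 1440 minutes
Fraction = 1039/1440 ≈ 0.7215
As a percentage: 1039/1440 × 100 ≈ 72.15%

0.7215 (72.15%)


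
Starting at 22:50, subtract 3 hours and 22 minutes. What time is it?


Start: 1370 minutes from midnight
Subtract: 202 minutes
Remaining: 1370 - 202 = 1168
Hours: 19, Minutes: 28

19:28


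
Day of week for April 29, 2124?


Saturday

Zeller's congruence:
q=29, m=4, k=24, j=21
h = (29 + ⌊13×5/5⌋ + 24 + ⌊24/4⌋ + ⌊21/4⌋ - 2×21) mod 7
= (29 + 13 + 24 + 6 + 5 - 42) mod 7
= 35 mod 7 = 0
h=0 → Saturday


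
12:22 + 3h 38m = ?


Start: 742 minutes from midnight
Add: 218 minutes
Total: 960 minutes
Hours: 960 ÷ 60 = 16 remainder 0

16:00


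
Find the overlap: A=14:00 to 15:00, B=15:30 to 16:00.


0 minutes

Meeting A: 840-900 (in minutes from midnight)
Meeting B: 930-960
Overlap start = max(840, 930) = 930
Overlap end = min(900, 960) = 900
Overlap = max(0, 900 - 930) = 0 min


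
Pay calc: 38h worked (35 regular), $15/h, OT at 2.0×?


$615.00

Regular: 35h × $15 = $525.00
Overtime: 38 - 35 = 3h
OT pay: 3h × $15 × 2.0 = $90.00
Total = $525.00 + $90.00 = $615.00


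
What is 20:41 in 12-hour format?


8:41 PM

Hour: 20
20 - 12 = 8 → PM


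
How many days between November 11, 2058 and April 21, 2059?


From November 11, 2058 to April 21, 2059
Rest of November 2058: 30 - 11 = 19
Full months: December 31, January 31, February 2059 28, March 31
Days into April 2059: 21
Total = 19 + 31 + 31 + 28 + 31 + 21 = 161 days

161 days


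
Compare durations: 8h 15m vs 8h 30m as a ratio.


33:34 (0.97)

Duration 1: 495 minutes
Duration 2: 510 minutes
Ratio = 495:510
GCD = 15
Simplified = 33:34
As a decimal: 33/34 ≈ 0.97


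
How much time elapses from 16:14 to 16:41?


End time in minutes: 16×60 + 41 = 1001
Start time in minutes: 16×60 + 14 = 974
Difference = 1001 - 974 = 27 minutes
= 0 hours 27 minutes

0h 27m


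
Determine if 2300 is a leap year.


No

Rules: divisible by 4 AND (not by 100 OR by 400)
2300 ÷ 4 = 575 exactly → divisible by 4
2300 ÷ 100 = 23 exactly → divisible by 100
2300 ÷ 400 = 5 remainder 300 → not divisible by 400
Divisible by 100 but not by 400 → not a leap year


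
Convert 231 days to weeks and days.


33 weeks 0 days

Weeks: 231 ÷ 7 = 33 remainder 0


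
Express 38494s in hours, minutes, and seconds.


10h 41m 34s

Hours: 38494 ÷ 3600 = 10 remainder 2494
Minutes: 2494 ÷ 60 = 41 remainder 34
Seconds: 34


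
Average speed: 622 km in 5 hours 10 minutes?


120.4 km/h

Distance: 622 km
Time: 5h 10m = 310 min = 310/60 = 31/6 hours
Speed = 622 ÷ (31/6) = 622 × 6 / 31 = 3732/31 ≈ 120.4 km/h


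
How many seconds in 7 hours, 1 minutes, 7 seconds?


Hours: 7 × 3600 = 25200
Minutes: 1 × 60 = 60
Seconds: 7
Total = 25200 + 60 + 7 = 25267

25267 seconds


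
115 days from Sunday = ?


Start: Sunday (index 6)
(6 + 115) mod 7
= 121 mod 7
= 2
Index 2 → Wednesday

Wednesday


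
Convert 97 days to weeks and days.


Weeks: 97 ÷ 7 = 13 remainder 6

13 weeks 6 days


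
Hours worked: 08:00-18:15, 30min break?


9h 45m (585 minutes)

Total time = (18×60+15) - (8×60+0)
= 1095 - 480 = 615 min
Minus break: 615 - 30 = 585 min
= 9h 45m


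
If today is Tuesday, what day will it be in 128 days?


Thursday

Start: Tuesday (index 1)
(1 + 128) mod 7
= 129 mod 7
= 3
Index 3 → Thursday


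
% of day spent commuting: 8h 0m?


33.3%

Time: 480 minutes
Day: 1440 minutes
Percentage = (480/1440) × 100 ≈ 33.3%


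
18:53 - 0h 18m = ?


18:35

Start: 1133 minutes from midnight
Subtract: 18 minutes
Remaining: 1133 - 18 = 1115
Hours: 18, Minutes: 35


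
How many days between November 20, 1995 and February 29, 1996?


101 days

From November 20, 1995 to February 29, 1996
Rest of November 1995: 30 - 20 = 10
Full months: December 31, January 31
Days into February 1996: 29
Total = 10 + 31 + 31 + 29 = 101 days


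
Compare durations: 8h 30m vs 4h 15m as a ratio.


2:1 (2.00)

Duration 1: 510 minutes
Duration 2: 255 minutes
Ratio = 510:255
GCD = 255
Simplified = 2:1
As a decimal: 2/1 = 2.00


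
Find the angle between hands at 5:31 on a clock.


20.5°

Hour hand = 5×30 + 31×0.5 = 165.5°
Minute hand = 31×6 = 186°
Difference = |165.5 - 186| = 20.5°


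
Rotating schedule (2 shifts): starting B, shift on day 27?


Shift B

Shifts: A, B
Start: B (index 1)
Day 27: (1 + 27 - 1) mod 2
= 27 mod 2
= 1
Index 1 → shift B


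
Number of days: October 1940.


31 days

Month: October (month 10)
October has 31 days


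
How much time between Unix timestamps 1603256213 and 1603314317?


58104 seconds (16.1 hours / 0.67 days)

Difference = 1603314317 - 1603256213 = 58104 seconds
In hours: 58104 / 3600 ≈ 16.1
In days: 58104 / 86400 ≈ 0.67


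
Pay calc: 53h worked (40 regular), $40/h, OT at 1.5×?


Regular: 40h × $40 = $1600.00
Overtime: 53 - 40 = 13h
OT pay: 13h × $40 × 1.5 = $780.00
Total = $1600.00 + $780.00 = $2380.00

$2380.00


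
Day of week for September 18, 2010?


Saturday

Zeller's congruence:
q=18, m=9, k=10, j=20
h = (18 + ⌊13×10/5⌋ + 10 + ⌊10/4⌋ + ⌊20/4⌋ - 2×20) mod 7
= (18 + 26 + 10 + 2 + 5 - 40) mod 7
= 21 mod 7 = 0
h=0 → Saturday


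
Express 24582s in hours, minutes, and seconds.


6h 49m 42s

Hours: 24582 ÷ 3600 = 6 remainder 2982
Minutes: 2982 ÷ 60 = 49 remainder 42
Seconds: 42


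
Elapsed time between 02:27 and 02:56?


0h 29m

End time in minutes: 2×60 + 56 = 176
Start time in minutes: 2×60 + 27 = 147
Difference = 176 - 147 = 29 minutes
= 0 hours 29 minutes


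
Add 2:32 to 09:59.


Start: 599 minutes from midnight
Add: 152 minutes
Total: 751 minutes
Hours: 751 ÷ 60 = 12 remainder 31

12:31


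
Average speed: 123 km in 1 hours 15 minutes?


98.4 km/h

Distance: 123 km
Time: 1h 15m = 75 min = 75/60 = 5/4 hours
Speed = 123 ÷ (5/4) = 123 × 4 / 5 = 492/5 = 98.4 km/h


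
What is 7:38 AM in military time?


Input: 7:38 AM
AM hour stays: 7

07:38


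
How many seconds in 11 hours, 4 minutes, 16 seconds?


39856 seconds

Hours: 11 × 3600 = 39600
Minutes: 4 × 60 = 240
Seconds: 16
Total = 39600 + 240 + 16 = 39856


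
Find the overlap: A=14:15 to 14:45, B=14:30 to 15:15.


Meeting A: 855-885 (in minutes from midnight)
Meeting B: 870-915
Overlap start = max(855, 870) = 870
Overlap end = min(885, 915) = 885
Overlap = max(0, 885 - 870) = 15 min

15 minutes


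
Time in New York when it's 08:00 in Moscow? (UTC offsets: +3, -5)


Time difference = UTC-5 - UTC+3 = -8 hours
New hour = (8 -8) mod 24
= 0 mod 24 = 0
Minutes unchanged → 00:00

00:00


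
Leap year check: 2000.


Rules: divisible by 4 AND (not by 100 OR by 400)
2000 ÷ 4 = 500 exactly → divisible by 4
2000 ÷ 100 = 20 exactly → divisible by 100
2000 ÷ 400 = 5 exactly → divisible by 400
Divisible by 400 → leap year

Yes


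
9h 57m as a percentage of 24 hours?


Total minutes: 9×60 + 57 = 597
Day = 24×60 = 1440 minutes
Fraction = 597/1440 ≈ 0.4146
As a percentage: 597/1440 × 100 ≈ 41.46%

0.4146 (41.46%)


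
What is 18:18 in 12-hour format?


Hour: 18
18 - 12 = 6 → PM

6:18 PM


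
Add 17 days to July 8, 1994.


Start: July 8, 1994
Add 17 days
July 8 + 17 = July 25, 1994

July 25, 1994


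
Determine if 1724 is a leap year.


Rules: divisible by 4 AND (not by 100 OR by 400)
1724 ÷ 4 = 431 exactly → divisible by 4
1724 ÷ 100 = 17 remainder 24 → not divisible by 100
Divisible by 4 but not by 100 → leap year

Yes


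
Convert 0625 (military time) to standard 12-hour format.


6:25 AM

Hour: 6
6 < 12 → AM


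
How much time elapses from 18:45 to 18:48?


End time in minutes: 18×60 + 48 = 1128
Start time in minutes: 18×60 + 45 = 1125
Difference = 1128 - 1125 = 3 minutes
= 0 hours 3 minutes

0h 3m


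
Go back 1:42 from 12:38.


Start: 758 minutes from midnight
Subtract: 102 minutes
Remaining: 758 - 102 = 656
Hours: 10, Minutes: 56

10:56


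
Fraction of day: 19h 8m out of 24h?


0.7972 (79.72%)

Total minutes: 19×60 + 8 = 1148
Day = 24×60 = 1440 minutes
Fraction = 1148/1440 ≈ 0.7972
As a percentage: 1148/1440 × 100 ≈ 79.72%


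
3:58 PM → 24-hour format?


15:58

Input: 3:58 PM
PM: 3 + 12 = 15


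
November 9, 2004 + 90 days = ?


Start: November 9, 2004
Add 90 days
November 9 → December 1: 30 - 9 + 1 = 22 days (90 - 22 = 68 left)
December 1 → January 1: 31 - 1 + 1 = 31 days (68 - 31 = 37 left)
January 1 → February 1: 31 - 1 + 1 = 31 days (37 - 31 = 6 left)
February 1 + 6 = February 7, 2005

February 7, 2005


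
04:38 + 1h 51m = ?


06:29

Start: 278 minutes from midnight
Add: 111 minutes
Total: 389 minutes
Hours: 389 ÷ 60 = 6 remainder 29


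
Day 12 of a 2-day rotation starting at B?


Shifts: A, B
Start: B (index 1)
Day 12: (1 + 12 - 1) mod 2
= 12 mod 2
= 0
Index 0 → shift A

Shift A


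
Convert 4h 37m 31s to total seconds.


16651 seconds

Hours: 4 × 3600 = 14400
Minutes: 37 × 60 = 2220
Seconds: 31
Total = 14400 + 2220 + 31 = 16651


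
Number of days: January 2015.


Month: January (month 1)
January has 31 days

31 days


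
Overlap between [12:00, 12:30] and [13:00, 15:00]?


Meeting A: 720-750 (in minutes from midnight)
Meeting B: 780-900
Overlap start = max(720, 780) = 780
Overlap end = min(750, 900) = 750
Overlap = max(0, 750 - 780) = 0 min

0 minutes


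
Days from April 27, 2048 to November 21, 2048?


From April 27, 2048 to November 21, 2048
Rest of April 2048: 30 - 27 = 3
Full months: May 31, June 30, July 31, August 31, September 30, October 31
Days into November 2048: 21
Total = 3 + 31 + 30 + 31 + 31 + 30 + 31 + 21 = 208 days

208 days


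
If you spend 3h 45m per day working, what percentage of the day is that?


15.6%

Time: 225 minutes
Day: 1440 minutes
Percentage = (225/1440) × 100 ≈ 15.6%


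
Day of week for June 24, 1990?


Zeller's congruence:
q=24, m=6, k=90, j=19
h = (24 + ⌊13×7/5⌋ + 90 + ⌊90/4⌋ + ⌊19/4⌋ - 2×19) mod 7
= (24 + 18 + 90 + 22 + 4 - 38) mod 7
= 120 mod 7 = 1
h=1 → Sunday

Sunday


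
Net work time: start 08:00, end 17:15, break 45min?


8h 30m (510 minutes)

Total time = (17×60+15) - (8×60+0)
= 1035 - 480 = 555 min
Minus break: 555 - 45 = 510 min
= 8h 30m


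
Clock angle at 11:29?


170.5°

Hour hand = 11×30 + 29×0.5 = 344.5°
Minute hand = 29×6 = 174°
Difference = |344.5 - 174| = 170.5°


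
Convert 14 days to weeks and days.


Weeks: 14 ÷ 7 = 2 remainder 0

2 weeks 0 days


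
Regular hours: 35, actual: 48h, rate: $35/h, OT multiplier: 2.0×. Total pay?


Regular: 35h × $35 = $1225.00
Overtime: 48 - 35 = 13h
OT pay: 13h × $35 × 2.0 = $910.00
Total = $1225.00 + $910.00 = $2135.00

$2135.00


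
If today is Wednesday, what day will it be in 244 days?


Tuesday

Start: Wednesday (index 2)
(2 + 244) mod 7
= 246 mod 7
= 1
Index 1 → Tuesday


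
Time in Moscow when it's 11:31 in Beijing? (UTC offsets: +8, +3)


Time difference = UTC+3 - UTC+8 = -5 hours
New hour = (11 -5) mod 24
= 6 mod 24 = 6
Minutes unchanged → 06:31

06:31


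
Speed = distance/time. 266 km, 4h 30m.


Distance: 266 km
Time: 4h 30m = 270 min = 270/60 = 9/2 hours
Speed = 266 ÷ (9/2) = 266 × 2 / 9 = 532/9 ≈ 59.1 km/h

59.1 km/h


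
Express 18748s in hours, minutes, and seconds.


Hours: 18748 ÷ 3600 = 5 remainder 748
Minutes: 748 ÷ 60 = 12 remainder 28
Seconds: 28

5h 12m 28s


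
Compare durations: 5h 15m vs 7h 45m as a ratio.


21:31 (0.68)

Duration 1: 315 minutes
Duration 2: 465 minutes
Ratio = 315:465
GCD = 15
Simplified = 21:31
As a decimal: 21/31 ≈ 0.68


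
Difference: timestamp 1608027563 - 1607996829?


30734 seconds (8.5 hours / 0.36 days)

Difference = 1608027563 - 1607996829 = 30734 seconds
In hours: 30734 / 3600 ≈ 8.5
In days: 30734 / 86400 ≈ 0.36


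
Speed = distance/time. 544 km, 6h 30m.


Distance: 544 km
Time: 6h 30m = 390 min = 390/60 = 13/2 hours
Speed = 544 ÷ (13/2) = 544 × 2 / 13 = 1088/13 ≈ 83.7 km/h

83.7 km/h


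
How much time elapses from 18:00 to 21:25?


End time in minutes: 21×60 + 25 = 1285
Start time in minutes: 18×60 + 0 = 1080
Difference = 1285 - 1080 = 205 minutes
= 3 hours 25 minutes

3h 25m


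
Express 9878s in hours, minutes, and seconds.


2h 44m 38s

Hours: 9878 ÷ 3600 = 2 remainder 2678
Minutes: 2678 ÷ 60 = 44 remainder 38
Seconds: 38


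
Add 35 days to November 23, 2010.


December 28, 2010

Start: November 23, 2010
Add 35 days
November 23 → December 1: 30 - 23 + 1 = 8 days (35 - 8 = 27 left)
December 1 + 27 = December 28, 2010


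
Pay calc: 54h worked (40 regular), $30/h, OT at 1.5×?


$1830.00

Regular: 40h × $30 = $1200.00
Overtime: 54 - 40 = 14h
OT pay: 14h × $30 × 1.5 = $630.00
Total = $1200.00 + $630.00 = $1830.00


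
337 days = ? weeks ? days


Weeks: 337 ÷ 7 = 48 remainder 1

48 weeks 1 days


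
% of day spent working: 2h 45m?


Time: 165 minutes
Day: 1440 minutes
Percentage = (165/1440) × 100 ≈ 11.5%

11.5%


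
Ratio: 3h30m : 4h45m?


Duration 1: 210 minutes
Duration 2: 285 minutes
Ratio = 210:285
GCD = 15
Simplified = 14:19
As a decimal: 14/19 ≈ 0.74

14:19 (0.74)


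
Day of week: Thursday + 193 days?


Monday

Start: Thursday (index 3)
(3 + 193) mod 7
= 196 mod 7
= 0
Index 0 → Monday


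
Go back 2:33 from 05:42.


03:09

Start: 342 minutes from midnight
Subtract: 153 minutes
Remaining: 342 - 153 = 189
Hours: 3, Minutes: 9


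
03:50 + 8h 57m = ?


12:47

Start: 230 minutes from midnight
Add: 537 minutes
Total: 767 minutes
Hours: 767 ÷ 60 = 12 remainder 47


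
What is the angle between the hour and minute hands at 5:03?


Hour hand = 5×30 + 3×0.5 = 151.5°
Minute hand = 3×6 = 18°
Difference = |151.5 - 18| = 133.5°

133.5°


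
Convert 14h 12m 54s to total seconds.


Hours: 14 × 3600 = 50400
Minutes: 12 × 60 = 720
Seconds: 54
Total = 50400 + 720 + 54 = 51174

51174 seconds


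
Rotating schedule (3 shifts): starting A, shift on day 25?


Shifts: A, B, C
Start: A (index 0)
Day 25: (0 + 25 - 1) mod 3
= 24 mod 3
= 0
Index 0 → shift A

Shift A


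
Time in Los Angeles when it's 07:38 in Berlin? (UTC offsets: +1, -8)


Time difference = UTC-8 - UTC+1 = -9 hours
New hour = (7 -9) mod 24
= -2 mod 24 = 22
Minutes unchanged → 22:38; -2 < 0 → previous day

22:38 (previous day)


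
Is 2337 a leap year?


No

Rules: divisible by 4 AND (not by 100 OR by 400)
2337 ÷ 4 = 584 remainder 1 → not divisible by 4
Not divisible by 4 → not a leap year


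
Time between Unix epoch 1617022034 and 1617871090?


849056 seconds (235.8 hours / 9.83 days)

Difference = 1617871090 - 1617022034 = 849056 seconds
In hours: 849056 / 3600 ≈ 235.8
In days: 849056 / 86400 ≈ 9.83


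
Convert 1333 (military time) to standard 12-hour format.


Hour: 13
13 - 12 = 1 → PM

1:33 PM


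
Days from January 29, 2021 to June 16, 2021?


138 days

From January 29, 2021 to June 16, 2021
Rest of January 2021: 31 - 29 = 2
Full months: February 2021 28, March 31, April 30, May 31
Days into June 2021: 16
Total = 2 + 28 + 31 + 30 + 31 + 16 = 138 days


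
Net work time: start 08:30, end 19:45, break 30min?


Total time = (19×60+45) - (8×60+30)
= 1185 - 510 = 675 min
Minus break: 675 - 30 = 645 min
= 10h 45m

10h 45m (645 minutes)


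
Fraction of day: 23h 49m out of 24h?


Total minutes: 23×60 + 49 = 1429
Day = 24×60 = 1440 minutes
Fraction = 1429/1440 ≈ 0.9924
As a percentage: 1429/1440 × 100 ≈ 99.24%

0.9924 (99.24%)


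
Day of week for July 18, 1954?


Zeller's congruence:
q=18, m=7, k=54, j=19
h = (18 + ⌊13×8/5⌋ + 54 + ⌊54/4⌋ + ⌊19/4⌋ - 2×19) mod 7
= (18 + 20 + 54 + 13 + 4 - 38) mod 7
= 71 mod 7 = 1
h=1 → Sunday

Sunday


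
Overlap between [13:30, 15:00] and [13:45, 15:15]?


Meeting A: 810-900 (in minutes from midnight)
Meeting B: 825-915
Overlap start = max(810, 825) = 825
Overlap end = min(900, 915) = 900
Overlap = max(0, 900 - 825) = 75 min

75 minutes


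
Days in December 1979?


Month: December (month 12)
December has 31 days

31 days


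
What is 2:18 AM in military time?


02:18

Input: 2:18 AM
AM hour stays: 2


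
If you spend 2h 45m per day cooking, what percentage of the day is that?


Time: 165 minutes
Day: 1440 minutes
Percentage = (165/1440) × 100 ≈ 11.5%

11.5%


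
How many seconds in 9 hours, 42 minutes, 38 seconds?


34958 seconds

Hours: 9 × 3600 = 32400
Minutes: 42 × 60 = 2520
Seconds: 38
Total = 32400 + 2520 + 38 = 34958


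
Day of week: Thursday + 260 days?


Start: Thursday (index 3)
(3 + 260) mod 7
= 263 mod 7
= 4
Index 4 → Friday

Friday


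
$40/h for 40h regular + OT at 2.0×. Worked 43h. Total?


$1840.00

Regular: 40h × $40 = $1600.00
Overtime: 43 - 40 = 3h
OT pay: 3h × $40 × 2.0 = $240.00
Total = $1600.00 + $240.00 = $1840.00


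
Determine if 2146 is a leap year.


No

Rules: divisible by 4 AND (not by 100 OR by 400)
2146 ÷ 4 = 536 remainder 2 → not divisible by 4
Not divisible by 4 → not a leap year


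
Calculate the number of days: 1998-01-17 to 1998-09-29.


255 days

From January 17, 1998 to September 29, 1998
Rest of January 1998: 31 - 17 = 14
Full months: February 1998 28, March 31, April 30, May 31, June 30, July 31, August 31
Days into September 1998: 29
Total = 14 + 28 + 31 + 30 + 31 + 30 + 31 + 31 + 29 = 255 days


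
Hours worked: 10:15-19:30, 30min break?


8h 45m (525 minutes)

Total time = (19×60+30) - (10×60+15)
= 1170 - 615 = 555 min
Minus break: 555 - 30 = 525 min
= 8h 45m


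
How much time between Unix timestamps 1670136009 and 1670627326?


Difference = 1670627326 - 1670136009 = 491317 seconds
In hours: 491317 / 3600 ≈ 136.5
In days: 491317 / 86400 ≈ 5.69

491317 seconds (136.5 hours / 5.69 days)


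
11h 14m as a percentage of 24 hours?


Total minutes: 11×60 + 14 = 674
Day = 24×60 = 1440 minutes
Fraction = 674/1440 ≈ 0.4681
As a percentage: 674/1440 × 100 ≈ 46.81%

0.4681 (46.81%)


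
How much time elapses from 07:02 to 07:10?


End time in minutes: 7×60 + 10 = 430
Start time in minutes: 7×60 + 2 = 422
Difference = 430 - 422 = 8 minutes
= 0 hours 8 minutes

0h 8m


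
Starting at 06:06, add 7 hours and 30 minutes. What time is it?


13:36

Start: 366 minutes from midnight
Add: 450 minutes
Total: 816 minutes
Hours: 816 ÷ 60 = 13 remainder 36


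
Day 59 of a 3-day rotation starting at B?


Shift C

Shifts: A, B, C
Start: B (index 1)
Day 59: (1 + 59 - 1) mod 3
= 59 mod 3
= 2
Index 2 → shift C


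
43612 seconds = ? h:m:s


12h 6m 52s

Hours: 43612 ÷ 3600 = 12 remainder 412
Minutes: 412 ÷ 60 = 6 remainder 52
Seconds: 52


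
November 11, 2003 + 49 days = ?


December 30, 2003

Start: November 11, 2003
Add 49 days
November 11 → December 1: 30 - 11 + 1 = 20 days (49 - 20 = 29 left)
December 1 + 29 = December 30, 2003


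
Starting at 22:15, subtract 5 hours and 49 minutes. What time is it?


16:26

Start: 1335 minutes from midnight
Subtract: 349 minutes
Remaining: 1335 - 349 = 986
Hours: 16, Minutes: 26


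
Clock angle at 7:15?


127.5°

Hour hand = 7×30 + 15×0.5 = 217.5°
Minute hand = 15×6 = 90°
Difference = |217.5 - 90| = 127.5°


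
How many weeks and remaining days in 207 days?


Weeks: 207 ÷ 7 = 29 remainder 4

29 weeks 4 days


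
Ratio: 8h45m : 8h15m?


Duration 1: 525 minutes
Duration 2: 495 minutes
Ratio = 525:495
GCD = 15
Simplified = 35:33
As a decimal: 35/33 ≈ 1.06

35:33 (1.06)


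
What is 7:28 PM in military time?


Input: 7:28 PM
PM: 7 + 12 = 19

19:28


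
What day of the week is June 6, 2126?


Zeller's congruence:
q=6, m=6, k=26, j=21
h = (6 + ⌊13×7/5⌋ + 26 + ⌊26/4⌋ + ⌊21/4⌋ - 2×21) mod 7
= (6 + 18 + 26 + 6 + 5 - 42) mod 7
= 19 mod 7 = 5
h=5 → Thursday

Thursday


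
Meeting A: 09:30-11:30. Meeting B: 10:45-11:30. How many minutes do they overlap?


45 minutes

Meeting A: 570-690 (in minutes from midnight)
Meeting B: 645-690
Overlap start = max(570, 645) = 645
Overlap end = min(690, 690) = 690
Overlap = max(0, 690 - 645) = 45 min


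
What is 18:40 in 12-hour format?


6:40 PM

Hour: 18
18 - 12 = 6 → PM


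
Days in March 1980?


Month: March (month 3)
March has 31 days

31 days


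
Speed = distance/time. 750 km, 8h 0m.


Distance: 750 km
Time: 8 hours
Speed = 750 / 8 ≈ 93.8 km/h

93.8 km/h


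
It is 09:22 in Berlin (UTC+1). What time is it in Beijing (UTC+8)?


Time difference = UTC+8 - UTC+1 = +7 hours
New hour = (9 + 7) mod 24
= 16 mod 24 = 16
Minutes unchanged → 16:22

16:22


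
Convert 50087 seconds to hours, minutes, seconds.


13h 54m 47s

Hours: 50087 ÷ 3600 = 13 remainder 3287
Minutes: 3287 ÷ 60 = 54 remainder 47
Seconds: 47


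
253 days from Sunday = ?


Start: Sunday (index 6)
(6 + 253) mod 7
= 259 mod 7
= 0
Index 0 → Monday

Monday


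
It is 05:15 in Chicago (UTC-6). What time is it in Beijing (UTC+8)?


19:15

Time difference = UTC+8 - UTC-6 = +14 hours
New hour = (5 + 14) mod 24
= 19 mod 24 = 19
Minutes unchanged → 19:15


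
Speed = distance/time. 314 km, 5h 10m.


Distance: 314 km
Time: 5h 10m = 310 min = 310/60 = 31/6 hours
Speed = 314 ÷ (31/6) = 314 × 6 / 31 = 1884/31 ≈ 60.8 km/h

60.8 km/h


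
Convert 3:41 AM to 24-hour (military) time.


Input: 3:41 AM
AM hour stays: 3

03:41


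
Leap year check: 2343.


Rules: divisible by 4 AND (not by 100 OR by 400)
2343 ÷ 4 = 585 remainder 3 → not divisible by 4
Not divisible by 4 → not a leap year

No


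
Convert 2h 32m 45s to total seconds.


9165 seconds

Hours: 2 × 3600 = 7200
Minutes: 32 × 60 = 1920
Seconds: 45
Total = 7200 + 1920 + 45 = 9165


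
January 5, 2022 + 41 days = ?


February 15, 2022

Start: January 5, 2022
Add 41 days
January 5 → February 1: 31 - 5 + 1 = 27 days (41 - 27 = 14 left)
February 1 + 14 = February 15, 2022


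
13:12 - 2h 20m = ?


10:52

Start: 792 minutes from midnight
Subtract: 140 minutes
Remaining: 792 - 140 = 652
Hours: 10, Minutes: 52


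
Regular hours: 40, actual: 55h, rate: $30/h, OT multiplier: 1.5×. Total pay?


$1875.00

Regular: 40h × $30 = $1200.00
Overtime: 55 - 40 = 15h
OT pay: 15h × $30 × 1.5 = $675.00
Total = $1200.00 + $675.00 = $1875.00


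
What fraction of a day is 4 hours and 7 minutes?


0.1715 (17.15%)

Total minutes: 4×60 + 7 = 247
Day = 24×60 = 1440 minutes
Fraction = 247/1440 ≈ 0.1715
As a percentage: 247/1440 × 100 ≈ 17.15%


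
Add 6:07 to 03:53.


10:00

Start: 233 minutes from midnight
Add: 367 minutes
Total: 600 minutes
Hours: 600 ÷ 60 = 10 remainder 0


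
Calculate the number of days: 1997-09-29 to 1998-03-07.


From September 29, 1997 to March 7, 1998
Rest of September 1997: 30 - 29 = 1
Full months: October 31, November 30, December 31, January 31, February 1998 28
Days into March 1998: 7
Total = 1 + 31 + 30 + 31 + 31 + 28 + 7 = 159 days

159 days


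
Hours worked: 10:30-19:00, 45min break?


7h 45m (465 minutes)

Total time = (19×60+0) - (10×60+30)
= 1140 - 630 = 510 min
Minus break: 510 - 45 = 465 min
= 7h 45m


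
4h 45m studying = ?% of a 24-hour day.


19.8%

Time: 285 minutes
Day: 1440 minutes
Percentage = (285/1440) × 100 ≈ 19.8%


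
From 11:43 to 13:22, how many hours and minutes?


End time in minutes: 13×60 + 22 = 802
Start time in minutes: 11×60 + 43 = 703
Difference = 802 - 703 = 99 minutes
= 1 hours 39 minutes

1h 39m


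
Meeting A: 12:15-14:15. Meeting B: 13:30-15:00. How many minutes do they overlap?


45 minutes

Meeting A: 735-855 (in minutes from midnight)
Meeting B: 810-900
Overlap start = max(735, 810) = 810
Overlap end = min(855, 900) = 855
Overlap = max(0, 855 - 810) = 45 min


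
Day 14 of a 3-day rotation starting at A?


Shifts: A, B, C
Start: A (index 0)
Day 14: (0 + 14 - 1) mod 3
= 13 mod 3
= 1
Index 1 → shift B

Shift B


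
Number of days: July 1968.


Month: July (month 7)
July has 31 days

31 days


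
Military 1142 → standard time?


Hour: 11
11 < 12 → AM

11:42 AM


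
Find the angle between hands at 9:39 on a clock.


Hour hand = 9×30 + 39×0.5 = 289.5°
Minute hand = 39×6 = 234°
Difference = |289.5 - 234| = 55.5°

55.5°


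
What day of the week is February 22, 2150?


Zeller's congruence:
q=22, m=14, k=49, j=21
h = (22 + ⌊13×15/5⌋ + 49 + ⌊49/4⌋ + ⌊21/4⌋ - 2×21) mod 7
= (22 + 39 + 49 + 12 + 5 - 42) mod 7
= 85 mod 7 = 1
h=1 → Sunday

Sunday


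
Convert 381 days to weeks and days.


54 weeks 3 days

Weeks: 381 ÷ 7 = 54 remainder 3


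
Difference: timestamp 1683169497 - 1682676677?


Difference = 1683169497 - 1682676677 = 492820 seconds
In hours: 492820 / 3600 ≈ 136.9
In days: 492820 / 86400 ≈ 5.70

492820 seconds (136.9 hours / 5.70 days)


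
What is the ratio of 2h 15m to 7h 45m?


9:31 (0.29)

Duration 1: 135 minutes
Duration 2: 465 minutes
Ratio = 135:465
GCD = 15
Simplified = 9:31
As a decimal: 9/31 ≈ 0.29


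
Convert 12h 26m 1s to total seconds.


44761 seconds

Hours: 12 × 3600 = 43200
Minutes: 26 × 60 = 1560
Seconds: 1
Total = 43200 + 1560 + 1 = 44761


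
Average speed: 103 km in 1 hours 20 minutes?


77.3 km/h

Distance: 103 km
Time: 1h 20m = 80 min = 80/60 = 4/3 hours
Speed = 103 ÷ (4/3) = 103 × 3 / 4 = 309/4 ≈ 77.3 km/h


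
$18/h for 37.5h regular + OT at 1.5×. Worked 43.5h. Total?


Regular: 37.5h × $18 = $675.00
Overtime: 43.5 - 37.5 = 6.0h
OT pay: 6.0h × $18 × 1.5 = $162.00
Total = $675.00 + $162.00 = $837.00

$837.00


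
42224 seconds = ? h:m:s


Hours: 42224 ÷ 3600 = 11 remainder 2624
Minutes: 2624 ÷ 60 = 43 remainder 44
Seconds: 44

11h 43m 44s


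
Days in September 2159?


30 days

Month: September (month 9)
September has 30 days


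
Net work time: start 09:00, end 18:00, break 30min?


Total time = (18×60+0) - (9×60+0)
= 1080 - 540 = 540 min
Minus break: 540 - 30 = 510 min
= 8h 30m

8h 30m (510 minutes)


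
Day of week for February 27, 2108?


Monday

Zeller's congruence:
q=27, m=14, k=7, j=21
h = (27 + ⌊13×15/5⌋ + 7 + ⌊7/4⌋ + ⌊21/4⌋ - 2×21) mod 7
= (27 + 39 + 7 + 1 + 5 - 42) mod 7
= 37 mod 7 = 2
h=2 → Monday


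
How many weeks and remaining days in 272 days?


Weeks: 272 ÷ 7 = 38 remainder 6

38 weeks 6 days


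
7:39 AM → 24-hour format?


Input: 7:39 AM
AM hour stays: 7

07:39


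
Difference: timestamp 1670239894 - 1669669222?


Difference = 1670239894 - 1669669222 = 570672 seconds
In hours: 570672 / 3600 ≈ 158.5
In days: 570672 / 86400 ≈ 6.61

570672 seconds (158.5 hours / 6.61 days)


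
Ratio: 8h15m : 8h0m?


Duration 1: 495 minutes
Duration 2: 480 minutes
Ratio = 495:480
GCD = 15
Simplified = 33:32
As a decimal: 33/32 ≈ 1.03

33:32 (1.03)


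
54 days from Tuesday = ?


Start: Tuesday (index 1)
(1 + 54) mod 7
= 55 mod 7
= 6
Index 6 → Sunday

Sunday


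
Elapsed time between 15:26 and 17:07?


End time in minutes: 17×60 + 7 = 1027
Start time in minutes: 15×60 + 26 = 926
Difference = 1027 - 926 = 101 minutes
= 1 hours 41 minutes

1h 41m


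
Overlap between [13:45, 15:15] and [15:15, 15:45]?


0 minutes

Meeting A: 825-915 (in minutes from midnight)
Meeting B: 915-945
Overlap start = max(825, 915) = 915
Overlap end = min(915, 945) = 915
Overlap = max(0, 915 - 915) = 0 min


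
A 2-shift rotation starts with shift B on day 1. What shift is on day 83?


Shifts: A, B
Start: B (index 1)
Day 83: (1 + 83 - 1) mod 2
= 83 mod 2
= 1
Index 1 → shift B

Shift B


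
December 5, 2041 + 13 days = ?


December 18, 2041

Start: December 5, 2041
Add 13 days
December 5 + 13 = December 18, 2041


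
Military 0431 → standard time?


Hour: 4
4 < 12 → AM

4:31 AM


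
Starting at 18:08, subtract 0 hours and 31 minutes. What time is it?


Start: 1088 minutes from midnight
Subtract: 31 minutes
Remaining: 1088 - 31 = 1057
Hours: 17, Minutes: 37

17:37


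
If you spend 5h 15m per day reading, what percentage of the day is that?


21.9%

Time: 315 minutes
Day: 1440 minutes
Percentage = (315/1440) × 100 ≈ 21.9%


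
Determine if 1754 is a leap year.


Rules: divisible by 4 AND (not by 100 OR by 400)
1754 ÷ 4 = 438 remainder 2 → not divisible by 4
Not divisible by 4 → not a leap year

No


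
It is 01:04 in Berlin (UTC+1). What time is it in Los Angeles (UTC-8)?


Time difference = UTC-8 - UTC+1 = -9 hours
New hour = (1 -9) mod 24
= -8 mod 24 = 16
Minutes unchanged → 16:04; -8 < 0 → previous day

16:04 (previous day)


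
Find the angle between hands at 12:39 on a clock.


145.5°

Hour hand (12 ≡ 0 on the dial): 0×30 + 39×0.5 = 19.5°
Minute hand = 39×6 = 234°
Difference = |19.5 - 234| = 214.5°
Since > 180°: 360 - 214.5 = 145.5°


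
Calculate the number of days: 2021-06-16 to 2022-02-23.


From June 16, 2021 to February 23, 2022
Rest of June 2021: 30 - 16 = 14
Full months: July 31, August 31, September 30, October 31, November 30, December 31, January 31
Days into February 2022: 23
Total = 14 + 31 + 31 + 30 + 31 + 30 + 31 + 31 + 23 = 252 days

252 days


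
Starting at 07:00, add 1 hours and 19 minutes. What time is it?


08:19

Start: 420 minutes from midnight
Add: 79 minutes
Total: 499 minutes
Hours: 499 ÷ 60 = 8 remainder 19


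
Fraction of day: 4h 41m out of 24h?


Total minutes: 4×60 + 41 = 281
Day = 24×60 = 1440 minutes
Fraction = 281/1440 ≈ 0.1951
As a percentage: 281/1440 × 100 ≈ 19.51%

0.1951 (19.51%)


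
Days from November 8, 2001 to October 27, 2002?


353 days

From November 8, 2001 to October 27, 2002
Rest of November 2001: 30 - 8 = 22
Full months: December 31, January 31, February 2002 28, March 31, April 30, May 31, June 30, July 31, August 31, September 30
Days into October 2002: 27
Total = 22 + 31 + 31 + 28 + 31 + 30 + 31 + 30 + 31 + 31 + 30 + 27 = 353 days


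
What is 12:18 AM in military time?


00:18

Input: 12:18 AM
12 AM → 00 (midnight)


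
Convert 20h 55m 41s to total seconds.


75341 seconds

Hours: 20 × 3600 = 72000
Minutes: 55 × 60 = 3300
Seconds: 41
Total = 72000 + 3300 + 41 = 75341


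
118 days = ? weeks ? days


Weeks: 118 ÷ 7 = 16 remainder 6

16 weeks 6 days


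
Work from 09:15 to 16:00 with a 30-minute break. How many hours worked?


Total time = (16×60+0) - (9×60+15)
= 960 - 555 = 405 min
Minus break: 405 - 30 = 375 min
= 6h 15m

6h 15m (375 minutes)
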